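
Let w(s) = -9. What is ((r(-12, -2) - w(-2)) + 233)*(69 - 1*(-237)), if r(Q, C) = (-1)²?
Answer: 74358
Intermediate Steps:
r(Q, C) = 1
((r(-12, -2) - w(-2)) + 233)*(69 - 1*(-237)) = ((1 - 1*(-9)) + 233)*(69 - 1*(-237)) = ((1 + 9) + 233)*(69 + 237) = (10 + 233)*306 = 243*306 = 74358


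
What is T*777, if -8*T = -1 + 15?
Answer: -5439/4 ≈ -1359.8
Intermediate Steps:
T = -7/4 (T = -(-1 + 15)/8 = -⅛*14 = -7/4 ≈ -1.7500)
T*777 = -7/4*777 = -5439/4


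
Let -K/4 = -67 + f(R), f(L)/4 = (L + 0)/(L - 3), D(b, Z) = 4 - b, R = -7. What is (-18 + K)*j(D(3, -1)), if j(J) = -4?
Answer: -4776/5 ≈ -955.20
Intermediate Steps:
f(L) = 4*L/(-3 + L) (f(L) = 4*((L + 0)/(L - 3)) = 4*(L/(-3 + L)) = 4*L/(-3 + L))
K = 1284/5 (K = -4*(-67 + 4*(-7)/(-3 - 7)) = -4*(-67 + 4*(-7)/(-10)) = -4*(-67 + 4*(-7)*(-⅒)) = -4*(-67 + 14/5) = -4*(-321/5) = 1284/5 ≈ 256.80)
(-18 + K)*j(D(3, -1)) = (-18 + 1284/5)*(-4) = (1194/5)*(-4) = -4776/5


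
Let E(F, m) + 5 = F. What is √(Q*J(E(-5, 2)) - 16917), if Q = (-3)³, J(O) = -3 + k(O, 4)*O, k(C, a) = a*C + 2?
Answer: 2*I*√6774 ≈ 164.61*I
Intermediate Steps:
k(C, a) = 2 + C*a (k(C, a) = C*a + 2 = 2 + C*a)
E(F, m) = -5 + F
J(O) = -3 + O*(2 + 4*O) (J(O) = -3 + (2 + O*4)*O = -3 + (2 + 4*O)*O = -3 + O*(2 + 4*O))
Q = -27
√(Q*J(E(-5, 2)) - 16917) = √(-27*(-3 + 2*(-5 - 5)*(1 + 2*(-5 - 5))) - 16917) = √(-27*(-3 + 2*(-10)*(1 + 2*(-10))) - 16917) = √(-27*(-3 + 2*(-10)*(1 - 20)) - 16917) = √(-27*(-3 + 2*(-10)*(-19)) - 16917) = √(-27*(-3 + 380) - 16917) = √(-27*377 - 16917) = √(-10179 - 16917) = √(-27096) = 2*I*√6774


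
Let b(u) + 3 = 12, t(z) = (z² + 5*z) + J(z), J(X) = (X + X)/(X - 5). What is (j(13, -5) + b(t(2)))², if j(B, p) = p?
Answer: 16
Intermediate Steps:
J(X) = 2*X/(-5 + X) (J(X) = (2*X)/(-5 + X) = 2*X/(-5 + X))
t(z) = z² + 5*z + 2*z/(-5 + z) (t(z) = (z² + 5*z) + 2*z/(-5 + z) = z² + 5*z + 2*z/(-5 + z))
b(u) = 9 (b(u) = -3 + 12 = 9)
(j(13, -5) + b(t(2)))² = (-5 + 9)² = 4² = 16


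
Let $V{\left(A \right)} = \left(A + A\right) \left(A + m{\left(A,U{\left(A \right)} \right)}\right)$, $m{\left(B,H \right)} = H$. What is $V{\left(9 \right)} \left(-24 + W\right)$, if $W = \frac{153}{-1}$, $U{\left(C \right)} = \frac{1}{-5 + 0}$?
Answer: $- \frac{140184}{5} \approx -28037.0$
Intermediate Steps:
$U{\left(C \right)} = - \frac{1}{5}$ ($U{\left(C \right)} = \frac{1}{-5} = - \frac{1}{5}$)
$V{\left(A \right)} = 2 A \left(- \frac{1}{5} + A\right)$ ($V{\left(A \right)} = \left(A + A\right) \left(A - \frac{1}{5}\right) = 2 A \left(- \frac{1}{5} + A\right)$)
$W = -153$ ($W = 153 \left(-1\right) = -153$)
$V{\left(9 \right)} \left(-24 + W\right) = \frac{2}{5} \cdot 9 \left(-1 + 5 \cdot 9\right) \left(-24 - 153\right) = \frac{2}{5} \cdot 9 \left(-1 + 45\right) \left(-177\right) = \frac{2}{5} \cdot 9 \cdot 44 \left(-177\right) = \frac{792}{5} \left(-177\right) = - \frac{140184}{5}$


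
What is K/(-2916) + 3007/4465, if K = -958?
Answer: 6522941/6509970 ≈ 1.0020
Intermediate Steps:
K/(-2916) + 3007/4465 = -958/(-2916) + 3007/4465 = -958*(-1/2916) + 3007*(1/4465) = 479/1458 + 3007/4465 = 6522941/6509970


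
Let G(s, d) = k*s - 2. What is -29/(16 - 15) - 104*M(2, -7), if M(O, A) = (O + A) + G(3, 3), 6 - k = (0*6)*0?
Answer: -1173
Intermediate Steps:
k = 6 (k = 6 - 0*6*0 = 6 - 0*0 = 6 - 1*0 = 6 + 0 = 6)
G(s, d) = -2 + 6*s (G(s, d) = 6*s - 2 = -2 + 6*s)
M(O, A) = 16 + A + O (M(O, A) = (O + A) + (-2 + 6*3) = (A + O) + (-2 + 18) = (A + O) + 16 = 16 + A + O)
-29/(16 - 15) - 104*M(2, -7) = -29/(16 - 15) - 104*(16 - 7 + 2) = -29/1 - 104*11 = -29*1 - 1144 = -29 - 1144 = -1173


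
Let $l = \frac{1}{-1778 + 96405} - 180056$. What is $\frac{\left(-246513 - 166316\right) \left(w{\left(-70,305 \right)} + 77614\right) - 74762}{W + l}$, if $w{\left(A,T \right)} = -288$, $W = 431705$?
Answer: $- \frac{755182365686008}{5953197481} \approx -1.2685 \cdot 10^{5}$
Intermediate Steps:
$l = - \frac{17038159111}{94627}$ ($l = \frac{1}{94627} - 180056 = - \frac{17038159111}{94627} \approx -1.8006 \cdot 10^{5}$)
$\frac{\left(-246513 - 166316\right) \left(w{\left(-70,305 \right)} + 77614\right) - 74762}{W + l} = \frac{\left(-246513 - 166316\right) \left(-288 + 77614\right) - 74762}{431705 - \frac{17038159111}{94627}} = \frac{\left(-412829\right) 77326 - 74762}{\frac{23812789924}{94627}} = \left(-31922415254 - 74762\right) \frac{94627}{23812789924} = \left(-31922490016\right) \frac{94627}{23812789924} = - \frac{755182365686008}{5953197481}$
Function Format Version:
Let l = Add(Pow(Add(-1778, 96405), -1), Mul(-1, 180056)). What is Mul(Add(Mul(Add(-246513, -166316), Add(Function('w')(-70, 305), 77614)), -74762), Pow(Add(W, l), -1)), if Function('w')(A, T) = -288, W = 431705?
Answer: Rational(-755182365686008, 5953197481) ≈ -1.2685e+5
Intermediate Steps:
l = Rational(-17038159111, 94627) (l = Add(Pow(94627, -1), -180056) = Add(Rational(1, 94627), -180056) = Rational(-17038159111, 94627) ≈ -1.8006e+5)
Mul(Add(Mul(Add(-246513, -166316), Add(Function('w')(-70, 305), 77614)), -74762), Pow(Add(W, l), -1)) = Mul(Add(Mul(Add(-246513, -166316), Add(-288, 77614)), -74762), Pow(Add(431705, Rational(-17038159111, 94627)), -1)) = Mul(Add(Mul(-412829, 77326), -74762), Pow(Rational(23812789924, 94627), -1)) = Mul(Add(-31922415254, -74762), Rational(94627, 23812789924)) = Mul(-31922490016, Rational(94627, 23812789924)) = Rational(-755182365686008, 5953197481)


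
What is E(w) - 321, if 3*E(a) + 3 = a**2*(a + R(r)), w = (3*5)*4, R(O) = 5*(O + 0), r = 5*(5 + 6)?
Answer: 401678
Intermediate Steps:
r = 55 (r = 5*11 = 55)
R(O) = 5*O
w = 60 (w = 15*4 = 60)
E(a) = -1 + a**2*(275 + a)/3 (E(a) = -1 + (a**2*(a + 5*55))/3 = -1 + (a**2*(a + 275))/3 = -1 + (a**2*(275 + a))/3 = -1 + a**2*(275 + a)/3)
E(w) - 321 = (-1 + (1/3)*60**3 + (275/3)*60**2) - 321 = (-1 + (1/3)*216000 + (275/3)*3600) - 321 = (-1 + 72000 + 330000) - 321 = 401999 - 321 = 401678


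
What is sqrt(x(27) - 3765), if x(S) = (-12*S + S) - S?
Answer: I*sqrt(4089) ≈ 63.945*I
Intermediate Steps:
x(S) = -12*S (x(S) = -11*S - S = -12*S)
sqrt(x(27) - 3765) = sqrt(-12*27 - 3765) = sqrt(-324 - 3765) = sqrt(-4089) = I*sqrt(4089)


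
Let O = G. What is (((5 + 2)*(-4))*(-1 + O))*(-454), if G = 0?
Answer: -12712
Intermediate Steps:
O = 0
(((5 + 2)*(-4))*(-1 + O))*(-454) = (((5 + 2)*(-4))*(-1 + 0))*(-454) = ((7*(-4))*(-1))*(-454) = -28*(-1)*(-454) = 28*(-454) = -12712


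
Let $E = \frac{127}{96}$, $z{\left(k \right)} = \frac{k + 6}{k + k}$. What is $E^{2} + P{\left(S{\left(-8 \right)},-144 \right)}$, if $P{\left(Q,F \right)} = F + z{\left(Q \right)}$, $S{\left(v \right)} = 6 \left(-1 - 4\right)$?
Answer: $- \frac{6536443}{46080} \approx -141.85$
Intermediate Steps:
$z{\left(k \right)} = \frac{6 + k}{2 k}$
$S{\left(v \right)} = -30$ ($S{\left(v \right)} = 6 \left(-5\right) = -30$)
$E = \frac{127}{96}$ ($E = 127 \cdot \frac{1}{96} = \frac{127}{96} \approx 1.3229$)
$P{\left(Q,F \right)} = F + \frac{6 + Q}{2 Q}$
$E^{2} + P{\left(S{\left(-8 \right)},-144 \right)} = \left(\frac{127}{96}\right)^{2} + \left(\frac{1}{2} - 144 + \frac{3}{-30}\right) = \frac{16129}{9216} + \left(\frac{1}{2} - 144 + 3 \left(- \frac{1}{30}\right)\right) = \frac{16129}{9216} - \frac{718}{5} = - \frac{6536443}{46080}$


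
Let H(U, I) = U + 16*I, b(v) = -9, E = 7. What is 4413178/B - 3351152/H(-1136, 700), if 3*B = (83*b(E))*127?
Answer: -9399231443/19890867 ≈ -472.54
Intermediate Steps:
B = -31623 (B = ((83*(-9))*127)/3 = (-747*127)/3 = (⅓)*(-94869) = -31623)
4413178/B - 3351152/H(-1136, 700) = 4413178/(-31623) - 3351152/(-1136 + 16*700) = 4413178*(-1/31623) - 3351152/(-1136 + 11200) = -4413178/31623 - 3351152/10064 = -4413178/31623 - 3351152*1/10064 = -4413178/31623 - 209447/629 = -9399231443/19890867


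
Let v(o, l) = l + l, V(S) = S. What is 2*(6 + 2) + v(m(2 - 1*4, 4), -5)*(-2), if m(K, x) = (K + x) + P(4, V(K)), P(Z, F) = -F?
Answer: 36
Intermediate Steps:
m(K, x) = x (m(K, x) = (K + x) - K = x)
v(o, l) = 2*l
2*(6 + 2) + v(m(2 - 1*4, 4), -5)*(-2) = 2*(6 + 2) + (2*(-5))*(-2) = 2*8 - 10*(-2) = 16 + 20 = 36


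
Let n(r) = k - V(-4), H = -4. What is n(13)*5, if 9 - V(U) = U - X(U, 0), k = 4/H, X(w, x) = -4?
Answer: -50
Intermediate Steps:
k = -1 (k = 4/(-4) = 4*(-1/4) = -1)
V(U) = 5 - U (V(U) = 9 - (U - 1*(-4)) = 9 - (U + 4) = 9 - (4 + U) = 9 + (-4 - U) = 5 - U)
n(r) = -10 (n(r) = -1 - (5 - 1*(-4)) = -1 - (5 + 4) = -1 - 1*9 = -1 - 9 = -10)
n(13)*5 = -10*5 = -50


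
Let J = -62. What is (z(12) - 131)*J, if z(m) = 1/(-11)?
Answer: 89404/11 ≈ 8127.6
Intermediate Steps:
z(m) = -1/11
(z(12) - 131)*J = (-1/11 - 131)*(-62) = -1442/11*(-62) = 89404/11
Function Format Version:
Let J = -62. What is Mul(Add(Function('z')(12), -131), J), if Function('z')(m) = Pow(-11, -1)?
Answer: Rational(89404, 11) ≈ 8127.6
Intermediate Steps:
Function('z')(m) = Rational(-1, 11)
Mul(Add(Function('z')(12), -131), J) = Mul(Add(Rational(-1, 11), -131), -62) = Mul(Rational(-1442, 11), -62) = Rational(89404, 11)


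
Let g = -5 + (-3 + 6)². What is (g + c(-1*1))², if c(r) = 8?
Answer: 144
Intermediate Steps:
g = 4 (g = -5 + 3² = -5 + 9 = 4)
(g + c(-1*1))² = (4 + 8)² = 12² = 144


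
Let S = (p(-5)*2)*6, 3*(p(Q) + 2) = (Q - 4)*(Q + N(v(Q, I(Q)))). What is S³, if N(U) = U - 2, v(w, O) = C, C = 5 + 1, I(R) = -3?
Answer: 1728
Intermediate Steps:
C = 6
v(w, O) = 6
N(U) = -2 + U
p(Q) = -2 + (-4 + Q)*(4 + Q)/3 (p(Q) = -2 + ((Q - 4)*(Q + (-2 + 6)))/3 = -2 + ((-4 + Q)*(Q + 4))/3 = -2 + ((-4 + Q)*(4 + Q))/3 = -2 + (-4 + Q)*(4 + Q)/3)
S = 12 (S = ((-22/3 + (⅓)*(-5)²)*2)*6 = ((-22/3 + (⅓)*25)*2)*6 = ((-22/3 + 25/3)*2)*6 = (1*2)*6 = 2*6 = 12)
S³ = 12³ = 1728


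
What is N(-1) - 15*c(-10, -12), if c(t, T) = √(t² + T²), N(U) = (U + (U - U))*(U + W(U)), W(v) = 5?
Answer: -4 - 30*√61 ≈ -238.31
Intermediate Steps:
N(U) = U*(5 + U) (N(U) = (U + (U - U))*(U + 5) = (U + 0)*(5 + U) = U*(5 + U))
c(t, T) = √(T² + t²)
N(-1) - 15*c(-10, -12) = -(5 - 1) - 15*√((-12)² + (-10)²) = -1*4 - 15*√(144 + 100) = -4 - 30*√61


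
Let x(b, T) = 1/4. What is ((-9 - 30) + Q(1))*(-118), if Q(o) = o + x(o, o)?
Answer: 8909/2 ≈ 4454.5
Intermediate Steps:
x(b, T) = ¼
Q(o) = ¼ + o (Q(o) = o + ¼ = ¼ + o)
((-9 - 30) + Q(1))*(-118) = ((-9 - 30) + (¼ + 1))*(-118) = (-39 + 5/4)*(-118) = -151/4*(-118) = 8909/2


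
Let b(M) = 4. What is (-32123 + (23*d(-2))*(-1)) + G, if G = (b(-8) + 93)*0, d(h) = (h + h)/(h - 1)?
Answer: -96461/3 ≈ -32154.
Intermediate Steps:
d(h) = 2*h/(-1 + h) (d(h) = (2*h)/(-1 + h) = 2*h/(-1 + h))
G = 0 (G = (4 + 93)*0 = 97*0 = 0)
(-32123 + (23*d(-2))*(-1)) + G = (-32123 + (23*(2*(-2)/(-1 - 2)))*(-1)) + 0 = (-32123 + (23*(2*(-2)/(-3)))*(-1)) + 0 = (-32123 + (23*(2*(-2)*(-⅓)))*(-1)) + 0 = (-32123 + (23*(4/3))*(-1)) + 0 = (-32123 + (92/3)*(-1)) + 0 = (-32123 - 92/3) + 0 = -96461/3 + 0 = -96461/3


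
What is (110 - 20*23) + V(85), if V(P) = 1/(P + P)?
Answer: -59499/170 ≈ -349.99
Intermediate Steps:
V(P) = 1/(2*P)
(110 - 20*23) + V(85) = (110 - 20*23) + (½)/85 = (110 - 460) + (½)*(1/85) = -350 + 1/170 = -59499/170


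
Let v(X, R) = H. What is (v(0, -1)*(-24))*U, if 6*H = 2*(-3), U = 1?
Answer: 24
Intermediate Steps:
H = -1 (H = (2*(-3))/6 = (⅙)*(-6) = -1)
v(X, R) = -1
(v(0, -1)*(-24))*U = -1*(-24)*1 = 24*1 = 24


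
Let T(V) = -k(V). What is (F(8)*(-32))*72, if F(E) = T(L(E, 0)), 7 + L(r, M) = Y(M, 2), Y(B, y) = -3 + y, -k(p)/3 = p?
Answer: 55296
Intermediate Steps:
k(p) = -3*p
L(r, M) = -8 (L(r, M) = -7 + (-3 + 2) = -7 - 1 = -8)
T(V) = 3*V (T(V) = -(-3)*V = 3*V)
F(E) = -24 (F(E) = 3*(-8) = -24)
(F(8)*(-32))*72 = -24*(-32)*72 = 768*72 = 55296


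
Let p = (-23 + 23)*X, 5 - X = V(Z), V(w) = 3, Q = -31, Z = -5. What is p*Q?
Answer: 0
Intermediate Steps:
X = 2 (X = 5 - 1*3 = 5 - 3 = 2)
p = 0 (p = (-23 + 23)*2 = 0*2 = 0)
p*Q = 0*(-31) = 0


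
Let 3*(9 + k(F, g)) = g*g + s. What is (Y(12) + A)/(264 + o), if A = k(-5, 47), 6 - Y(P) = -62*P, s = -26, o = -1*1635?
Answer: -4406/4113 ≈ -1.0712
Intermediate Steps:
o = -1635
k(F, g) = -53/3 + g**2/3 (k(F, g) = -9 + (g*g - 26)/3 = -9 + (g**2 - 26)/3 = -9 + (-26 + g**2)/3 = -9 + (-26/3 + g**2/3) = -53/3 + g**2/3)
Y(P) = 6 + 62*P (Y(P) = 6 - (-62)*P = 6 + 62*P)
A = 2156/3 (A = -53/3 + (1/3)*47**2 = -53/3 + (1/3)*2209 = -53/3 + 2209/3 = 2156/3 ≈ 718.67)
(Y(12) + A)/(264 + o) = ((6 + 62*12) + 2156/3)/(264 - 1635) = ((6 + 744) + 2156/3)/(-1371) = (750 + 2156/3)*(-1/1371) = (4406/3)*(-1/1371) = -4406/4113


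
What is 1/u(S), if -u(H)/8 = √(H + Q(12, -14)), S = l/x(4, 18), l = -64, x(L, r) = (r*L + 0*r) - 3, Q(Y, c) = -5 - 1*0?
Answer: I*√28221/3272 ≈ 0.051342*I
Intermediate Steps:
Q(Y, c) = -5 (Q(Y, c) = -5 + 0 = -5)
x(L, r) = -3 + L*r (x(L, r) = (L*r + 0) - 3 = L*r - 3 = -3 + L*r)
S = -64/69 (S = -64/(-3 + 4*18) = -64/(-3 + 72) = -64/69 ≈ -0.92754)
u(H) = -8*√(-5 + H) (u(H) = -8*√(H - 5) = -8*√(-5 + H))
1/u(S) = 1/(-8*√(-5 - 64/69)) = 1/(-8*I*√28221/69) = I*√28221/3272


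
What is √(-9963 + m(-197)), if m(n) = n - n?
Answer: 9*I*√123 ≈ 99.815*I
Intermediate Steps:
m(n) = 0
√(-9963 + m(-197)) = √(-9963 + 0) = √(-9963) = 9*I*√123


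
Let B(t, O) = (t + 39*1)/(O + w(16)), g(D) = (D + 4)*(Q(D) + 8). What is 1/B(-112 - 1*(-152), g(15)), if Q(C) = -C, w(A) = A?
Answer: -117/79 ≈ -1.4810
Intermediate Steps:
g(D) = (4 + D)*(8 - D) (g(D) = (D + 4)*(-D + 8) = (4 + D)*(8 - D))
B(t, O) = (39 + t)/(16 + O) (B(t, O) = (t + 39*1)/(O + 16) = (t + 39)/(16 + O) = (39 + t)/(16 + O))
1/B(-112 - 1*(-152), g(15)) = 1/((39 + (-112 - 1*(-152)))/(16 + (32 - 1*15² + 4*15))) = 1/((39 + (-112 + 152))/(16 + (32 - 1*225 + 60))) = 1/((39 + 40)/(16 + (32 - 225 + 60))) = 1/(79/(16 - 133)) = 1/(79/(-117)) = 1/(-1/117*79) = 1/(-79/117) = -117/79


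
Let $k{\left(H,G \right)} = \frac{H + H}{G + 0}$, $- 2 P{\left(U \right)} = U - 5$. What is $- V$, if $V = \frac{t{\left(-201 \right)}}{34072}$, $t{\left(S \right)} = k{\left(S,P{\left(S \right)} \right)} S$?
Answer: $- \frac{40401}{1754708} \approx -0.023024$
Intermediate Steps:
$P{\left(U \right)} = \frac{5}{2} - \frac{U}{2}$ ($P{\left(U \right)} = - \frac{U - 5}{2} = - \frac{-5 + U}{2} = \frac{5}{2} - \frac{U}{2}$)
$k{\left(H,G \right)} = \frac{2 H}{G}$
$t{\left(S \right)} = \frac{2 S^{2}}{\frac{5}{2} - \frac{S}{2}}$ ($t{\left(S \right)} = \frac{2 S}{\frac{5}{2} - \frac{S}{2}} S = \frac{2 S^{2}}{\frac{5}{2} - \frac{S}{2}}$)
$V = \frac{40401}{1754708}$ ($V = \frac{\left(-4\right) \left(-201\right)^{2} \frac{1}{-5 - 201}}{34072} = \left(-4\right) 40401 \frac{1}{-206} \cdot \frac{1}{34072} = \left(-4\right) 40401 \left(- \frac{1}{206}\right) \frac{1}{34072} = \frac{80802}{103} \cdot \frac{1}{34072} = \frac{40401}{1754708} \approx 0.023024$)
$- V = \left(-1\right) \frac{40401}{1754708} = - \frac{40401}{1754708}$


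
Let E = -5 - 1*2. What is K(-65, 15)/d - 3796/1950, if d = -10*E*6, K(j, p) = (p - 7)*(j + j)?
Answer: -774/175 ≈ -4.4229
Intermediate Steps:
E = -7 (E = -5 - 2 = -7)
K(j, p) = 2*j*(-7 + p) (K(j, p) = (-7 + p)*(2*j) = 2*j*(-7 + p))
d = 420 (d = -10*(-7)*6 = 70*6 = 420)
K(-65, 15)/d - 3796/1950 = (2*(-65)*(-7 + 15))/420 - 3796/1950 = (2*(-65)*8)*(1/420) - 3796*1/1950 = -1040*1/420 - 146/75 = -52/21 - 146/75 = -774/175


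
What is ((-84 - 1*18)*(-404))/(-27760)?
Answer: -5151/3470 ≈ -1.4844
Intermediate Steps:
((-84 - 1*18)*(-404))/(-27760) = ((-84 - 18)*(-404))*(-1/27760) = -102*(-404)*(-1/27760) = 41208*(-1/27760) = -5151/3470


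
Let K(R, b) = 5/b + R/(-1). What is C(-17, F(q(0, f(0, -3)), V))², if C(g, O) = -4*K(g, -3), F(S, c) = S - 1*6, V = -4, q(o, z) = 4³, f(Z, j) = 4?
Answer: 33856/9 ≈ 3761.8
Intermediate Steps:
q(o, z) = 64
F(S, c) = -6 + S (F(S, c) = S - 6 = -6 + S)
K(R, b) = -R + 5/b (K(R, b) = 5/b + R*(-1) = 5/b - R = -R + 5/b)
C(g, O) = 20/3 + 4*g (C(g, O) = -4*(-g + 5/(-3)) = -4*(-g + 5*(-⅓)) = -4*(-g - 5/3) = -4*(-5/3 - g) = 20/3 + 4*g)
C(-17, F(q(0, f(0, -3)), V))² = (20/3 + 4*(-17))² = (20/3 - 68)² = (-184/3)² = 33856/9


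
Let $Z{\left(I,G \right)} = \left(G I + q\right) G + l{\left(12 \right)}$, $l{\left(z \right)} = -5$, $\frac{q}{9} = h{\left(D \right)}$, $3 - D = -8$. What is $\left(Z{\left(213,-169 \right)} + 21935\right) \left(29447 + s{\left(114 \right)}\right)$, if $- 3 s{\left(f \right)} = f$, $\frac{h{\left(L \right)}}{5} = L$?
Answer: $177094175112$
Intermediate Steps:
$D = 11$ ($D = 3 - -8 = 3 + 8 = 11$)
$h{\left(L \right)} = 5 L$
$q = 495$ ($q = 9 \cdot 5 \cdot 11 = 9 \cdot 55 = 495$)
$s{\left(f \right)} = - \frac{f}{3}$
$Z{\left(I,G \right)} = -5 + G \left(495 + G I\right)$ ($Z{\left(I,G \right)} = \left(G I + 495\right) G - 5 = \left(495 + G I\right) G - 5 = G \left(495 + G I\right) - 5 = -5 + G \left(495 + G I\right)$)
$\left(Z{\left(213,-169 \right)} + 21935\right) \left(29447 + s{\left(114 \right)}\right) = \left(\left(-5 + 495 \left(-169\right) + 213 \left(-169\right)^{2}\right) + 21935\right) \left(29447 - 38\right) = \left(\left(-5 - 83655 + 213 \cdot 28561\right) + 21935\right) \left(29447 - 38\right) = \left(\left(-5 - 83655 + 6083493\right) + 21935\right) 29409 = \left(5999833 + 21935\right) 29409 = 6021768 \cdot 29409 = 177094175112$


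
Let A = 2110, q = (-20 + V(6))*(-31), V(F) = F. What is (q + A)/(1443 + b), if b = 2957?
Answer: 159/275 ≈ 0.57818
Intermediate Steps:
q = 434 (q = (-20 + 6)*(-31) = -14*(-31) = 434)
(q + A)/(1443 + b) = (434 + 2110)/(1443 + 2957) = 2544/4400 = 2544*(1/4400) = 159/275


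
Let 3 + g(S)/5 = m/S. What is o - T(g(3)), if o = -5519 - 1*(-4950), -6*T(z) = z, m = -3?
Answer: -1717/3 ≈ -572.33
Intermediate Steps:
g(S) = -15 - 15/S (g(S) = -15 + 5*(-3/S) = -15 - 15/S)
T(z) = -z/6
o = -569 (o = -5519 + 4950 = -569)
o - T(g(3)) = -569 - (-1)*(-15 - 15/3)/6 = -569 - (-1)*(-15 - 15*⅓)/6 = -569 - (-1)*(-15 - 5)/6 = -569 - (-1)*(-20)/6 = -569 - 1*10/3 = -569 - 10/3 = -1717/3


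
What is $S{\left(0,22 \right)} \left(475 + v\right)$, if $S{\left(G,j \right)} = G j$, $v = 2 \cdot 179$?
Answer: $0$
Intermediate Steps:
$v = 358$
$S{\left(0,22 \right)} \left(475 + v\right) = 0 \cdot 22 \left(475 + 358\right) = 0 \cdot 833 = 0$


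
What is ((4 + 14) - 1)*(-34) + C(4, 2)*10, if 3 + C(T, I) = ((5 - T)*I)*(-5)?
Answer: -708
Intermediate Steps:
C(T, I) = -3 - 5*I*(5 - T) (C(T, I) = -3 + ((5 - T)*I)*(-5) = -3 + (I*(5 - T))*(-5) = -3 - 5*I*(5 - T))
((4 + 14) - 1)*(-34) + C(4, 2)*10 = ((4 + 14) - 1)*(-34) + (-3 - 25*2 + 5*2*4)*10 = (18 - 1)*(-34) + (-3 - 50 + 40)*10 = 17*(-34) - 13*10 = -578 - 130 = -708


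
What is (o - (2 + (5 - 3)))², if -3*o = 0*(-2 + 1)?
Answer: 16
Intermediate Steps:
o = 0 (o = -0*(-2 + 1) = -0*(-1) = -⅓*0 = 0)
(o - (2 + (5 - 3)))² = (0 - (2 + (5 - 3)))² = (0 - (2 + 2))² = (0 - 1*4)² = (0 - 4)² = (-4)² = 16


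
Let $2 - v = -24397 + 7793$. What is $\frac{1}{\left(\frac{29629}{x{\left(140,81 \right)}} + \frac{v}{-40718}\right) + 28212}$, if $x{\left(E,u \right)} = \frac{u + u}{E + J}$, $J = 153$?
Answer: $\frac{3298158}{269788814033} \approx 1.2225 \cdot 10^{-5}$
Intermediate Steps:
$x{\left(E,u \right)} = \frac{2 u}{153 + E}$ ($x{\left(E,u \right)} = \frac{u + u}{E + 153} = \frac{2 u}{153 + E}$)
$v = 16606$ ($v = 2 - \left(-24397 + 7793\right) = 2 - -16604 = 2 + 16604 = 16606$)
$\frac{1}{\left(\frac{29629}{x{\left(140,81 \right)}} + \frac{v}{-40718}\right) + 28212} = \frac{1}{\left(\frac{29629}{2 \cdot 81 \frac{1}{153 + 140}} + \frac{16606}{-40718}\right) + 28212} = \frac{1}{\left(\frac{29629}{2 \cdot 81 \cdot \frac{1}{293}} + 16606 \left(- \frac{1}{40718}\right)\right) + 28212} = \frac{1}{\left(\frac{29629}{2 \cdot 81 \cdot \frac{1}{293}} - \frac{8303}{20359}\right) + 28212} = \frac{1}{\left(\frac{29629}{\frac{162}{293}} - \frac{8303}{20359}\right) + 28212} = \frac{1}{\left(29629 \cdot \frac{293}{162} - \frac{8303}{20359}\right) + 28212} = \frac{1}{\left(\frac{8681297}{162} - \frac{8303}{20359}\right) + 28212} = \frac{1}{\frac{176741180537}{3298158} + 28212} = \frac{1}{\frac{269788814033}{3298158}} = \frac{3298158}{269788814033}$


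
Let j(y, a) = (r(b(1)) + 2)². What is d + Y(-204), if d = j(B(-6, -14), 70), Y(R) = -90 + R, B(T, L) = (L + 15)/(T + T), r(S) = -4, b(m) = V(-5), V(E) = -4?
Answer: -290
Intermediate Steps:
b(m) = -4
B(T, L) = (15 + L)/(2*T) (B(T, L) = (15 + L)/((2*T)) = (15 + L)*(1/(2*T)) = (15 + L)/(2*T))
j(y, a) = 4 (j(y, a) = (-4 + 2)² = (-2)² = 4)
d = 4
d + Y(-204) = 4 + (-90 - 204) = 4 - 294 = -290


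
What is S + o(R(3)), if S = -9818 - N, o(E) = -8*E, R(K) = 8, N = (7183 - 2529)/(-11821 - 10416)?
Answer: -219741380/22237 ≈ -9881.8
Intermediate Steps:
N = -4654/22237 (N = 4654/(-22237) = 4654*(-1/22237) = -4654/22237 ≈ -0.20929)
S = -218318212/22237 (S = -9818 - 1*(-4654/22237) = -9818 + 4654/22237 = -218318212/22237 ≈ -9817.8)
S + o(R(3)) = -218318212/22237 - 8*8 = -218318212/22237 - 64 = -219741380/22237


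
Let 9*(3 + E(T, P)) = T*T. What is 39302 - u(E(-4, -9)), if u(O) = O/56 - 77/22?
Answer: 19809983/504 ≈ 39306.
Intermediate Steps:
E(T, P) = -3 + T²/9 (E(T, P) = -3 + (T*T)/9 = -3 + T²/9)
u(O) = -7/2 + O/56 (u(O) = O*(1/56) - 77*1/22 = O/56 - 7/2 = -7/2 + O/56)
39302 - u(E(-4, -9)) = 39302 - (-7/2 + (-3 + (⅑)*(-4)²)/56) = 39302 - (-7/2 + (-3 + (⅑)*16)/56) = 39302 - (-7/2 + (-3 + 16/9)/56) = 39302 - (-7/2 + (1/56)*(-11/9)) = 39302 - (-7/2 - 11/504) = 39302 - 1*(-1775/504) = 39302 + 1775/504 = 19809983/504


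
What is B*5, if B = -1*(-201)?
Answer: 1005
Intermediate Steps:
B = 201
B*5 = 201*5 = 1005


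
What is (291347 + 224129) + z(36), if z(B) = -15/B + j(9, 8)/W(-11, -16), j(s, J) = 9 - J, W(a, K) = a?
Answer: 68042765/132 ≈ 5.1548e+5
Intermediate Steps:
z(B) = -1/11 - 15/B (z(B) = -15/B + (9 - 1*8)/(-11) = -15/B + (9 - 8)*(-1/11) = -15/B + 1*(-1/11) = -15/B - 1/11 = -1/11 - 15/B)
(291347 + 224129) + z(36) = (291347 + 224129) + (1/11)*(-165 - 1*36)/36 = 515476 + (1/11)*(1/36)*(-165 - 36) = 515476 + (1/11)*(1/36)*(-201) = 515476 - 67/132 = 68042765/132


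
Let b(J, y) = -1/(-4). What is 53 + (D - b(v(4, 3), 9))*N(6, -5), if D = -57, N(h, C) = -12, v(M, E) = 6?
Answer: 740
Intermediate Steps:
b(J, y) = ¼ (b(J, y) = -1*(-¼) = ¼)
53 + (D - b(v(4, 3), 9))*N(6, -5) = 53 + (-57 - 1*¼)*(-12) = 53 + (-57 - ¼)*(-12) = 53 - 229/4*(-12) = 53 + 687 = 740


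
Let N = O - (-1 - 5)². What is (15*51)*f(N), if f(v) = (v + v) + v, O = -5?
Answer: -94095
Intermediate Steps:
N = -41 (N = -5 - (-1 - 5)² = -5 - 1*(-6)² = -5 - 1*36 = -5 - 36 = -41)
f(v) = 3*v (f(v) = 2*v + v = 3*v)
(15*51)*f(N) = (15*51)*(3*(-41)) = 765*(-123) = -94095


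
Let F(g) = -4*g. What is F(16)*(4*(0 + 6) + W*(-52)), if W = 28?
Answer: 91648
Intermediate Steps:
F(16)*(4*(0 + 6) + W*(-52)) = (-4*16)*(4*(0 + 6) + 28*(-52)) = -64*(4*6 - 1456) = -64*(24 - 1456) = -64*(-1432) = 91648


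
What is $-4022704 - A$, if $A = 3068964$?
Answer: $-7091668$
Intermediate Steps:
$-4022704 - A = -4022704 - 3068964 = -7091668$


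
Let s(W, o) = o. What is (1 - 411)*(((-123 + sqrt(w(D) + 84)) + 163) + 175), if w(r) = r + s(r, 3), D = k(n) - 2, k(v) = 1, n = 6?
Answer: -88150 - 410*sqrt(86) ≈ -91952.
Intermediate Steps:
D = -1 (D = 1 - 2 = -1)
w(r) = 3 + r (w(r) = r + 3 = 3 + r)
(1 - 411)*(((-123 + sqrt(w(D) + 84)) + 163) + 175) = (1 - 411)*(((-123 + sqrt((3 - 1) + 84)) + 163) + 175) = -410*(((-123 + sqrt(2 + 84)) + 163) + 175) = -410*(((-123 + sqrt(86)) + 163) + 175) = -410*((40 + sqrt(86)) + 175) = -410*(215 + sqrt(86)) = -88150 - 410*sqrt(86)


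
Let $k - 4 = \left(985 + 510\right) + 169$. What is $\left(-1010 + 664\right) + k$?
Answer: $1322$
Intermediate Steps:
$k = 1668$ ($k = 4 + \left(\left(985 + 510\right) + 169\right) = 4 + \left(1495 + 169\right) = 4 + 1664 = 1668$)
$\left(-1010 + 664\right) + k = \left(-1010 + 664\right) + 1668 = -346 + 1668 = 1322$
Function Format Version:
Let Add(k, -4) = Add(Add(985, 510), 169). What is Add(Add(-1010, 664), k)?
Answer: 1322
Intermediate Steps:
k = 1668 (k = Add(4, Add(Add(985, 510), 169)) = Add(4, Add(1495, 169)) = Add(4, 1664) = 1668)
Add(Add(-1010, 664), k) = Add(Add(-1010, 664), 1668) = Add(-346, 1668) = 1322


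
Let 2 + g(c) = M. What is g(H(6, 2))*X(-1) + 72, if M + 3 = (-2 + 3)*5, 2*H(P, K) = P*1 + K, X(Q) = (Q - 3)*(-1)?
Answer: 72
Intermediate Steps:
X(Q) = 3 - Q (X(Q) = (-3 + Q)*(-1) = 3 - Q)
H(P, K) = K/2 + P/2 (H(P, K) = (P*1 + K)/2 = (P + K)/2 = (K + P)/2 = K/2 + P/2)
M = 2 (M = -3 + (-2 + 3)*5 = -3 + 1*5 = -3 + 5 = 2)
g(c) = 0 (g(c) = -2 + 2 = 0)
g(H(6, 2))*X(-1) + 72 = 0*(3 - 1*(-1)) + 72 = 0*(3 + 1) + 72 = 0*4 + 72 = 0 + 72 = 72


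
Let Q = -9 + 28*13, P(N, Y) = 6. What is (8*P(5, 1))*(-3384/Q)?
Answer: -162432/355 ≈ -457.55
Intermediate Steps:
Q = 355 (Q = -9 + 364 = 355)
(8*P(5, 1))*(-3384/Q) = (8*6)*(-3384/355) = 48*(-3384*1/355) = 48*(-3384/355) = -162432/355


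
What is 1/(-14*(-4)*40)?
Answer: 1/2240 ≈ 0.00044643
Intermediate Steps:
1/(-14*(-4)*40) = 1/(56*40) = 1/2240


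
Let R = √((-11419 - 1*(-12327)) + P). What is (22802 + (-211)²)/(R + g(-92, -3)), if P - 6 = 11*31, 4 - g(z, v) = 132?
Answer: -2872448/5043 - 22441*√1255/5043 ≈ -727.23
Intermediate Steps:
g(z, v) = -128 (g(z, v) = 4 - 1*132 = 4 - 132 = -128)
P = 347 (P = 6 + 11*31 = 6 + 341 = 347)
R = √1255 (R = √((-11419 - 1*(-12327)) + 347) = √((-11419 + 12327) + 347) = √(908 + 347) = √1255 ≈ 35.426)
(22802 + (-211)²)/(R + g(-92, -3)) = (22802 + (-211)²)/(√1255 - 128) = (22802 + 44521)/(-128 + √1255) = 67323/(-128 + √1255)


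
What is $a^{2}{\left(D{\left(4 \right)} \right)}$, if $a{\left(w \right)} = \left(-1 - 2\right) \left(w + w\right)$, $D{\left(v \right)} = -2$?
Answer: $144$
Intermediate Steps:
$a{\left(w \right)} = - 6 w$ ($a{\left(w \right)} = - 3 \cdot 2 w = - 6 w$)
$a^{2}{\left(D{\left(4 \right)} \right)} = \left(\left(-6\right) \left(-2\right)\right)^{2} = 12^{2} = 144$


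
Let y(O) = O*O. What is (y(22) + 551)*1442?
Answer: 1492470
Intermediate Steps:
y(O) = O²
(y(22) + 551)*1442 = (22² + 551)*1442 = (484 + 551)*1442 = 1035*1442 = 1492470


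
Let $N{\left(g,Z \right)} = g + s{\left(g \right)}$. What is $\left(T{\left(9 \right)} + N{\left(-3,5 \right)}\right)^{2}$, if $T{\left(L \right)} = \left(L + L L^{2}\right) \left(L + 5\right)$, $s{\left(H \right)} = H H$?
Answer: $106874244$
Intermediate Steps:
$s{\left(H \right)} = H^{2}$
$T{\left(L \right)} = \left(5 + L\right) \left(L + L^{3}\right)$ ($T{\left(L \right)} = \left(L + L^{3}\right) \left(5 + L\right) = \left(5 + L\right) \left(L + L^{3}\right)$)
$N{\left(g,Z \right)} = g + g^{2}$
$\left(T{\left(9 \right)} + N{\left(-3,5 \right)}\right)^{2} = \left(9 \left(5 + 9 + 9^{3} + 5 \cdot 9^{2}\right) - 3 \left(1 - 3\right)\right)^{2} = \left(9 \left(5 + 9 + 729 + 5 \cdot 81\right) - -6\right)^{2} = \left(9 \left(5 + 9 + 729 + 405\right) + 6\right)^{2} = \left(9 \cdot 1148 + 6\right)^{2} = \left(10332 + 6\right)^{2} = 10338^{2} = 106874244$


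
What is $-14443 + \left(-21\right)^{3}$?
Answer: $-23704$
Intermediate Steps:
$-14443 + \left(-21\right)^{3} = -14443 - 9261 = -23704$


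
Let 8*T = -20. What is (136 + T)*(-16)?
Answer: -2136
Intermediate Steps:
T = -5/2 (T = (1/8)*(-20) = -5/2 ≈ -2.5000)
(136 + T)*(-16) = (136 - 5/2)*(-16) = (267/2)*(-16) = -2136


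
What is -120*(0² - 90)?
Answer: 10800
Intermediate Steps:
-120*(0² - 90) = -120*(0 - 90) = -120*(-90) = 10800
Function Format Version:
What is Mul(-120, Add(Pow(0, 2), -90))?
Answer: 10800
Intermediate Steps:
Mul(-120, Add(Pow(0, 2), -90)) = Mul(-120, Add(0, -90)) = Mul(-120, -90) = 10800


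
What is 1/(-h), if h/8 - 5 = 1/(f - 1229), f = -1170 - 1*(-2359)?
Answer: -5/199 ≈ -0.025126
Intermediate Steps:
f = 1189 (f = -1170 + 2359 = 1189)
h = 199/5 (h = 40 + 8/(1189 - 1229) = 40 + 8/(-40) = 40 + 8*(-1/40) = 40 - ⅕ = 199/5 ≈ 39.800)
1/(-h) = 1/(-1*199/5) = 1/(-199/5) = -5/199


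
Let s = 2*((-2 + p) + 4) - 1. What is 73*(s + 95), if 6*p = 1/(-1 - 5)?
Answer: 128699/18 ≈ 7149.9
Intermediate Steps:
p = -1/36 (p = 1/(6*(-1 - 5)) = (⅙)/(-6) = (⅙)*(-⅙) = -1/36 ≈ -0.027778)
s = 53/18 (s = 2*((-2 - 1/36) + 4) - 1 = 2*(-73/36 + 4) - 1 = 2*(71/36) - 1 = 71/18 - 1 = 53/18 ≈ 2.9444)
73*(s + 95) = 73*(53/18 + 95) = 73*(1763/18) = 128699/18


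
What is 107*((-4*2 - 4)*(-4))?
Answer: 5136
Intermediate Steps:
107*((-4*2 - 4)*(-4)) = 107*((-8 - 4)*(-4)) = 107*(-12*(-4)) = 107*48 = 5136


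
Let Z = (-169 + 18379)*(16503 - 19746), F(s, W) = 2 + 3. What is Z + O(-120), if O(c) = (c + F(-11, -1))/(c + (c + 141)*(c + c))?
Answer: -60944790937/1032 ≈ -5.9055e+7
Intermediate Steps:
F(s, W) = 5
Z = -59055030 (Z = 18210*(-3243) = -59055030)
O(c) = (5 + c)/(c + 2*c*(141 + c)) (O(c) = (c + 5)/(c + (c + 141)*(c + c)) = (5 + c)/(c + (141 + c)*(2*c)) = (5 + c)/(c + 2*c*(141 + c)))
Z + O(-120) = -59055030 + (5 - 120)/((-120)*(283 + 2*(-120))) = -59055030 - 1/120*(-115)/(283 - 240) = -59055030 - 1/120*(-115)/43 = -59055030 - 1/120*1/43*(-115) = -59055030 + 23/1032 = -60944790937/1032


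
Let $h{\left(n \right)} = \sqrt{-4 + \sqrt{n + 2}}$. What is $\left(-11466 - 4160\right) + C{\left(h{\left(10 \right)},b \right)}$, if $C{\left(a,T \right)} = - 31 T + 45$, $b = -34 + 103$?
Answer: $-17720$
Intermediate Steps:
$b = 69$
$h{\left(n \right)} = \sqrt{-4 + \sqrt{2 + n}}$
$C{\left(a,T \right)} = 45 - 31 T$
$\left(-11466 - 4160\right) + C{\left(h{\left(10 \right)},b \right)} = \left(-11466 - 4160\right) + \left(45 - 2139\right) = -15626 + \left(45 - 2139\right) = -15626 - 2094 = -17720$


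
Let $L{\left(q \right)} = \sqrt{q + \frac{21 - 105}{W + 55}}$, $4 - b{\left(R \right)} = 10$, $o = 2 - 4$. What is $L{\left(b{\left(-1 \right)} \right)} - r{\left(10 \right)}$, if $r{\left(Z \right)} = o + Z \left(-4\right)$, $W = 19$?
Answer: $42 + \frac{2 i \sqrt{2442}}{37} \approx 42.0 + 2.6712 i$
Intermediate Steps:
$o = -2$ ($o = 2 - 4 = -2$)
$b{\left(R \right)} = -6$ ($b{\left(R \right)} = 4 - 10 = -6$)
$r{\left(Z \right)} = -2 - 4 Z$ ($r{\left(Z \right)} = -2 + Z \left(-4\right) = -2 - 4 Z$)
$L{\left(q \right)} = \sqrt{- \frac{42}{37} + q}$ ($L{\left(q \right)} = \sqrt{q + \frac{21 - 105}{19 + 55}} = \sqrt{q - \frac{84}{74}} = \sqrt{q - \frac{42}{37}} = \sqrt{- \frac{42}{37} + q}$)
$L{\left(b{\left(-1 \right)} \right)} - r{\left(10 \right)} = \frac{\sqrt{-1554 + 1369 \left(-6\right)}}{37} - \left(-2 - 40\right) = \frac{\sqrt{-1554 - 8214}}{37} - \left(-2 - 40\right) = \frac{\sqrt{-9768}}{37} - -42 = \frac{2 i \sqrt{2442}}{37} + 42 = 42 + \frac{2 i \sqrt{2442}}{37}$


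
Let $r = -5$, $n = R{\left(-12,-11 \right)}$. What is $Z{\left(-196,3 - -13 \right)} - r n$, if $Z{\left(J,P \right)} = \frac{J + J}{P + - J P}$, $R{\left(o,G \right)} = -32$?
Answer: $- \frac{63089}{394} \approx -160.12$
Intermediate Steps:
$n = -32$
$Z{\left(J,P \right)} = \frac{2 J}{P - J P}$
$Z{\left(-196,3 - -13 \right)} - r n = \left(-2\right) \left(-196\right) \frac{1}{3 - -13} \frac{1}{-1 - 196} - \left(-5\right) \left(-32\right) = \left(-2\right) \left(-196\right) \frac{1}{3 + 13} \frac{1}{-197} - 160 = \left(-2\right) \left(-196\right) \frac{1}{16} \left(- \frac{1}{197}\right) - 160 = - \frac{49}{394} - 160 = - \frac{63089}{394}$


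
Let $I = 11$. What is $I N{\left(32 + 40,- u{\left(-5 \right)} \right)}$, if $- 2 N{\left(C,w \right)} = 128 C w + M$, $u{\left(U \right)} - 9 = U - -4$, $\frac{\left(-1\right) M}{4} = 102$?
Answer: $407748$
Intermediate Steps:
$M = -408$ ($M = \left(-4\right) 102 = -408$)
$u{\left(U \right)} = 13 + U$ ($u{\left(U \right)} = 9 + \left(U - -4\right) = 9 + \left(U + 4\right) = 9 + \left(4 + U\right) = 13 + U$)
$N{\left(C,w \right)} = 204 - 64 C w$ ($N{\left(C,w \right)} = - \frac{128 C w - 408}{2} = - \frac{-408 + 128 C w}{2} = 204 - 64 C w$)
$I N{\left(32 + 40,- u{\left(-5 \right)} \right)} = 11 \left(204 - 64 \left(32 + 40\right) \left(- (13 - 5)\right)\right) = 11 \left(204 - 4608 \left(\left(-1\right) 8\right)\right) = 11 \left(204 - 4608 \left(-8\right)\right) = 11 \left(204 + 36864\right) = 11 \cdot 37068 = 407748$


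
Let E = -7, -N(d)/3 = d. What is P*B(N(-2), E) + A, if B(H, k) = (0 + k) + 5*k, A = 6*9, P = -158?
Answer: 6690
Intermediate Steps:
N(d) = -3*d
A = 54
B(H, k) = 6*k (B(H, k) = k + 5*k = 6*k)
P*B(N(-2), E) + A = -948*(-7) + 54 = -158*(-42) + 54 = 6636 + 54 = 6690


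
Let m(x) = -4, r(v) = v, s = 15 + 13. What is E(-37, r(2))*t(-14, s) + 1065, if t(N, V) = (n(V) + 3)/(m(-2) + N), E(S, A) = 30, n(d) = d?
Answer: 3040/3 ≈ 1013.3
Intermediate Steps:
s = 28
t(N, V) = (3 + V)/(-4 + N) (t(N, V) = (V + 3)/(-4 + N) = (3 + V)/(-4 + N))
E(-37, r(2))*t(-14, s) + 1065 = 30*((3 + 28)/(-4 - 14)) + 1065 = 30*(31/(-18)) + 1065 = 30*(-1/18*31) + 1065 = 30*(-31/18) + 1065 = -155/3 + 1065 = 3040/3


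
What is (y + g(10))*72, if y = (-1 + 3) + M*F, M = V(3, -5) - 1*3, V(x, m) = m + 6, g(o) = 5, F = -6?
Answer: 1368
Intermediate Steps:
V(x, m) = 6 + m
M = -2 (M = (6 - 5) - 1*3 = 1 - 3 = -2)
y = 14 (y = (-1 + 3) - 2*(-6) = 2 + 12 = 14)
(y + g(10))*72 = (14 + 5)*72 = 19*72 = 1368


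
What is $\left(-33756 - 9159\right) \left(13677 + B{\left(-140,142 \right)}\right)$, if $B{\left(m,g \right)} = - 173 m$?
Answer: $-1626349755$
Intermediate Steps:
$\left(-33756 - 9159\right) \left(13677 + B{\left(-140,142 \right)}\right) = \left(-33756 - 9159\right) \left(13677 - -24220\right) = - 42915 \left(13677 + 24220\right) = \left(-42915\right) 37897 = -1626349755$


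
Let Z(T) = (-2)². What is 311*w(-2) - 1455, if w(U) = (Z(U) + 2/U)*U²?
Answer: 2277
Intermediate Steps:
Z(T) = 4
w(U) = U²*(4 + 2/U) (w(U) = (4 + 2/U)*U² = U²*(4 + 2/U))
311*w(-2) - 1455 = 311*(2*(-2)*(1 + 2*(-2))) - 1455 = 311*(2*(-2)*(1 - 4)) - 1455 = 311*(2*(-2)*(-3)) - 1455 = 311*12 - 1455 = 3732 - 1455 = 2277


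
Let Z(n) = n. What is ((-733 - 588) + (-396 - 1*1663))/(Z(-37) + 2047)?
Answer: -338/201 ≈ -1.6816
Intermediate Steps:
((-733 - 588) + (-396 - 1*1663))/(Z(-37) + 2047) = ((-733 - 588) + (-396 - 1*1663))/(-37 + 2047) = (-1321 + (-396 - 1663))/2010 = (-1321 - 2059)*(1/2010) = -3380*1/2010 = -338/201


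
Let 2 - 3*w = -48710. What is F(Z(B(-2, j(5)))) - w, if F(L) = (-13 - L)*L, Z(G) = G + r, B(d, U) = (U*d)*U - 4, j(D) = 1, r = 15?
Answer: -49306/3 ≈ -16435.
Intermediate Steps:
B(d, U) = -4 + d*U² (B(d, U) = d*U² - 4 = -4 + d*U²)
w = 48712/3 (w = ⅔ - ⅓*(-48710) = ⅔ + 48710/3 = 48712/3 ≈ 16237.)
Z(G) = 15 + G (Z(G) = G + 15 = 15 + G)
F(L) = L*(-13 - L)
F(Z(B(-2, j(5)))) - w = -(15 + (-4 - 2*1²))*(13 + (15 + (-4 - 2*1²))) - 1*48712/3 = -(15 + (-4 - 2*1))*(13 + (15 + (-4 - 2*1))) - 48712/3 = -(15 + (-4 - 2))*(13 + (15 + (-4 - 2))) - 48712/3 = -(15 - 6)*(13 + (15 - 6)) - 48712/3 = -1*9*(13 + 9) - 48712/3 = -1*9*22 - 48712/3 = -198 - 48712/3 = -49306/3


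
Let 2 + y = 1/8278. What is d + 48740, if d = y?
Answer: 403453165/8278 ≈ 48738.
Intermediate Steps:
y = -16555/8278 (y = -2 + 1/8278 = -16555/8278 ≈ -1.9999)
d = -16555/8278 ≈ -1.9999
d + 48740 = -16555/8278 + 48740 = 403453165/8278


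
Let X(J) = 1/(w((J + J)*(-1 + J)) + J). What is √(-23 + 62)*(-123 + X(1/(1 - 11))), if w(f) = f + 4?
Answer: -12644*√39/103 ≈ -766.62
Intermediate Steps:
w(f) = 4 + f
X(J) = 1/(4 + J + 2*J*(-1 + J)) (X(J) = 1/((4 + (J + J)*(-1 + J)) + J) = 1/((4 + (2*J)*(-1 + J)) + J) = 1/((4 + 2*J*(-1 + J)) + J) = 1/(4 + J + 2*J*(-1 + J)))
√(-23 + 62)*(-123 + X(1/(1 - 11))) = √(-23 + 62)*(-123 + 1/(4 - 1/(1 - 11) + 2*(1/(1 - 11))²)) = √39*(-123 + 1/(4 - 1/(-10) + 2*(1/(-10))²)) = √39*(-123 + 1/(4 - 1*(-⅒) + 2*(-⅒)²)) = √39*(-123 + 1/(4 + ⅒ + 2*(1/100))) = √39*(-123 + 1/(4 + ⅒ + 1/50)) = √39*(-123 + 1/(103/25)) = √39*(-123 + 25/103) = √39*(-12644/103) = -12644*√39/103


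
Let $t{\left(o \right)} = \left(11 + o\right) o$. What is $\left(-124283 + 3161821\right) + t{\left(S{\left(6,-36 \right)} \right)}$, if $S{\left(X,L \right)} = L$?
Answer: $3038438$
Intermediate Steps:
$t{\left(o \right)} = o \left(11 + o\right)$
$\left(-124283 + 3161821\right) + t{\left(S{\left(6,-36 \right)} \right)} = \left(-124283 + 3161821\right) - 36 \left(11 - 36\right) = 3037538 - -900 = 3037538 + 900 = 3038438$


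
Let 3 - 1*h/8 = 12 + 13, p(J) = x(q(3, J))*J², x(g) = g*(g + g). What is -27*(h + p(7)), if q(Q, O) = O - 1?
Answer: -90504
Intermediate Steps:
q(Q, O) = -1 + O
x(g) = 2*g² (x(g) = g*(2*g) = 2*g²)
p(J) = 2*J²*(-1 + J)² (p(J) = (2*(-1 + J)²)*J² = 2*J²*(-1 + J)²)
h = -176 (h = 24 - 8*(12 + 13) = 24 - 8*25 = 24 - 200 = -176)
-27*(h + p(7)) = -27*(-176 + 2*7²*(-1 + 7)²) = -27*(-176 + 2*49*6²) = -27*(-176 + 2*49*36) = -27*(-176 + 3528) = -27*3352 = -90504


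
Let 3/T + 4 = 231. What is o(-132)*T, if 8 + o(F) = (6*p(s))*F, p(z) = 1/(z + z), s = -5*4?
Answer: 177/1135 ≈ 0.15595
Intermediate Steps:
s = -20
T = 3/227 (T = 3/(-4 + 231) = 3/227 ≈ 0.013216)
p(z) = 1/(2*z)
o(F) = -8 - 3*F/20 (o(F) = -8 + (6*((½)/(-20)))*F = -8 + (6*((½)*(-1/20)))*F = -8 + (6*(-1/40))*F = -8 - 3*F/20)
o(-132)*T = (-8 - 3/20*(-132))*(3/227) = (-8 + 99/5)*(3/227) = (59/5)*(3/227) = 177/1135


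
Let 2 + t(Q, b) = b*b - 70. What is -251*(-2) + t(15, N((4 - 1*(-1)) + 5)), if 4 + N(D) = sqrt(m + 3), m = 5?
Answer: 454 - 16*sqrt(2) ≈ 431.37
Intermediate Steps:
N(D) = -4 + 2*sqrt(2) (N(D) = -4 + sqrt(5 + 3) = -4 + sqrt(8) = -4 + 2*sqrt(2))
t(Q, b) = -72 + b**2 (t(Q, b) = -2 + (b*b - 70) = -2 + (b**2 - 70) = -2 + (-70 + b**2) = -72 + b**2)
-251*(-2) + t(15, N((4 - 1*(-1)) + 5)) = -251*(-2) + (-72 + (-4 + 2*sqrt(2))**2) = 502 + (-72 + (-4 + 2*sqrt(2))**2) = 430 + (-4 + 2*sqrt(2))**2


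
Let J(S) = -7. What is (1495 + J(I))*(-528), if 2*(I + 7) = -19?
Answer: -785664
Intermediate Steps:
I = -33/2 (I = -7 + (1/2)*(-19) = -7 - 19/2 = -33/2 ≈ -16.500)
(1495 + J(I))*(-528) = (1495 - 7)*(-528) = 1488*(-528) = -785664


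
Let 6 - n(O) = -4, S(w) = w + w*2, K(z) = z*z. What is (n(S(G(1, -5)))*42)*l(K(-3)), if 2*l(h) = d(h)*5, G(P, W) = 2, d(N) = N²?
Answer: 85050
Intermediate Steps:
K(z) = z²
S(w) = 3*w (S(w) = w + 2*w = 3*w)
n(O) = 10 (n(O) = 6 - 1*(-4) = 6 + 4 = 10)
l(h) = 5*h²/2 (l(h) = (h²*5)/2 = (5*h²)/2 = 5*h²/2)
(n(S(G(1, -5)))*42)*l(K(-3)) = (10*42)*(5*((-3)²)²/2) = 420*((5/2)*9²) = 420*((5/2)*81) = 420*(405/2) = 85050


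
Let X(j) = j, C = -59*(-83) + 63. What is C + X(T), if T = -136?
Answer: 4824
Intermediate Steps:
C = 4960 (C = 4897 + 63 = 4960)
C + X(T) = 4960 - 136 = 4824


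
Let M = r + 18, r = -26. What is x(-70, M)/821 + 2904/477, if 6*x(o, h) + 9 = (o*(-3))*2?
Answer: 1611239/261078 ≈ 6.1715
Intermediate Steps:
M = -8 (M = -26 + 18 = -8)
x(o, h) = -3/2 - o (x(o, h) = -3/2 + ((o*(-3))*2)/6 = -3/2 + (-3*o*2)/6 = -3/2 + (-6*o)/6 = -3/2 - o)
x(-70, M)/821 + 2904/477 = (-3/2 - 1*(-70))/821 + 2904/477 = (-3/2 + 70)*(1/821) + 2904*(1/477) = (137/2)*(1/821) + 968/159 = 137/1642 + 968/159 = 1611239/261078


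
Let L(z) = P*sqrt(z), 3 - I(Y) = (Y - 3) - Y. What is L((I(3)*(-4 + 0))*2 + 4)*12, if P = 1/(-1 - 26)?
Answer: -8*I*sqrt(11)/9 ≈ -2.9481*I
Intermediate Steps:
I(Y) = 6 (I(Y) = 3 - ((Y - 3) - Y) = 3 - ((-3 + Y) - Y) = 3 - 1*(-3) = 3 + 3 = 6)
P = -1/27 (P = 1/(-27) = -1/27 ≈ -0.037037)
L(z) = -sqrt(z)/27
L((I(3)*(-4 + 0))*2 + 4)*12 = -sqrt((6*(-4 + 0))*2 + 4)/27*12 = -sqrt((6*(-4))*2 + 4)/27*12 = -sqrt(-24*2 + 4)/27*12 = -sqrt(-48 + 4)/27*12 = -2*I*sqrt(11)/27*12 = -8*I*sqrt(11)/9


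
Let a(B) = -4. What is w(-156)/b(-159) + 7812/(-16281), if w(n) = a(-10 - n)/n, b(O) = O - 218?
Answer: -4254671/8865909 ≈ -0.47989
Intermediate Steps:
b(O) = -218 + O
w(n) = -4/n
w(-156)/b(-159) + 7812/(-16281) = (-4/(-156))/(-218 - 159) + 7812/(-16281) = -4*(-1/156)/(-377) + 7812*(-1/16281) = (1/39)*(-1/377) - 868/1809 = -1/14703 - 868/1809 = -4254671/8865909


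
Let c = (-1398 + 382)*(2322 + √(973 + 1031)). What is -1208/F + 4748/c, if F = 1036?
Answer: -69024238811/59094248080 + 1187*√501/684489360 ≈ -1.1680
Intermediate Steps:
c = -2359152 - 2032*√501 (c = -1016*(2322 + √2004) = -1016*(2322 + 2*√501) = -2359152 - 2032*√501 ≈ -2.4046e+6)
-1208/F + 4748/c = -1208/1036 + 4748/(-2359152 - 2032*√501) = -1208*1/1036 + 4748/(-2359152 - 2032*√501) = -302/259 + 4748/(-2359152 - 2032*√501)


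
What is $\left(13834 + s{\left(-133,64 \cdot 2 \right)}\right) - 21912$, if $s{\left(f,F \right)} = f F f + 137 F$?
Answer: $2273650$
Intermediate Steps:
$s{\left(f,F \right)} = 137 F + F f^{2}$ ($s{\left(f,F \right)} = F f f + 137 F = F f^{2} + 137 F = 137 F + F f^{2}$)
$\left(13834 + s{\left(-133,64 \cdot 2 \right)}\right) - 21912 = \left(13834 + 64 \cdot 2 \left(137 + \left(-133\right)^{2}\right)\right) - 21912 = \left(13834 + 128 \left(137 + 17689\right)\right) - 21912 = \left(13834 + 128 \cdot 17826\right) - 21912 = \left(13834 + 2281728\right) - 21912 = 2295562 - 21912 = 2273650$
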